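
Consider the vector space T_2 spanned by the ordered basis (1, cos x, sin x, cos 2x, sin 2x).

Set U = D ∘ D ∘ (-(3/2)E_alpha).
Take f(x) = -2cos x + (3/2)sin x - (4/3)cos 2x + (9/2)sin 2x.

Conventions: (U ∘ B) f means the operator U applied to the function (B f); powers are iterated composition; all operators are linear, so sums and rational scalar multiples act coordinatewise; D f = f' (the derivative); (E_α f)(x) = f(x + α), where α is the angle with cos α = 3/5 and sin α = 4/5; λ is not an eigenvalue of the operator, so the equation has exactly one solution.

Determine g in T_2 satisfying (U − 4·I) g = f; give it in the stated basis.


write g with unknown coordinates in the stated basis and equate coefficients in (U − 4·I) g = f
solving from the highest basis element down gives g = (88/221)cos x - (141/221)sin x - (344/1227)cos 2x - (831/1636)sin 2x
check: U g = -(90/221)cos x - (465/442)sin x - (1004/409)cos 2x + (2019/818)sin 2x
so U g − 4·g = -2cos x + (3/2)sin x - (4/3)cos 2x + (9/2)sin 2x = f ✓

the image equals g(x) = (88/221)cos x - (141/221)sin x - (344/1227)cos 2x - (831/1636)sin 2x


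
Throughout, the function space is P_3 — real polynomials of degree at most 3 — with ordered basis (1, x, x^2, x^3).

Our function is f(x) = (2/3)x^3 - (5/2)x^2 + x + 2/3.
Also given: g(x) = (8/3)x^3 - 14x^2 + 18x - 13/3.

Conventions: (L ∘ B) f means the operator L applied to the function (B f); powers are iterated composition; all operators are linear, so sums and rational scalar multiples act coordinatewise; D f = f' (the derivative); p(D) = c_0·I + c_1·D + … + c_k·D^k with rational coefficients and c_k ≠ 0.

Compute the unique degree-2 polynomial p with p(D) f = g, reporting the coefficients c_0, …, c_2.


c_0 = 4, c_1 = -2, c_2 = 1

D^0 f = (2/3)x^3 - (5/2)x^2 + x + 2/3
D^1 f = 2x^2 - 5x + 1
D^2 f = 4x - 5
matching coefficients of g against c_0 f + c_1 Df + … from the top degree down determines the c_i
solution: c_0 = 4, c_1 = -2, c_2 = 1


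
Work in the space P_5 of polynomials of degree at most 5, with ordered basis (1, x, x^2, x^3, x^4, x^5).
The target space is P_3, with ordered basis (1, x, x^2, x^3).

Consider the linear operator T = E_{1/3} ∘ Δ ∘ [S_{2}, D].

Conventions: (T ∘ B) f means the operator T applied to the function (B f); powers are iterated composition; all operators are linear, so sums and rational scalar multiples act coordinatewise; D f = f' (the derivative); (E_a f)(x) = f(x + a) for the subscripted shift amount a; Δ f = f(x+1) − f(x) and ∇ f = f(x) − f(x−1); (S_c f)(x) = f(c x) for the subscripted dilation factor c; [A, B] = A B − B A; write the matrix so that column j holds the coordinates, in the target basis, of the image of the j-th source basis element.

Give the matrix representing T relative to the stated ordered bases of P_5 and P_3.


image of 1: 0
image of x: 0
image of x^2: -4
image of x^3: -24x - 20
image of x^4: -96x^2 - 160x - 224/3
image of x^5: -320x^3 - 800x^2 - (2240/3)x - 6800/27
each image's coordinates form column j of the matrix

the matrix is [[0, 0, -4, -20, -224/3, -6800/27]; [0, 0, 0, -24, -160, -2240/3]; [0, 0, 0, 0, -96, -800]; [0, 0, 0, 0, 0, -320]] (rows listed top to bottom)


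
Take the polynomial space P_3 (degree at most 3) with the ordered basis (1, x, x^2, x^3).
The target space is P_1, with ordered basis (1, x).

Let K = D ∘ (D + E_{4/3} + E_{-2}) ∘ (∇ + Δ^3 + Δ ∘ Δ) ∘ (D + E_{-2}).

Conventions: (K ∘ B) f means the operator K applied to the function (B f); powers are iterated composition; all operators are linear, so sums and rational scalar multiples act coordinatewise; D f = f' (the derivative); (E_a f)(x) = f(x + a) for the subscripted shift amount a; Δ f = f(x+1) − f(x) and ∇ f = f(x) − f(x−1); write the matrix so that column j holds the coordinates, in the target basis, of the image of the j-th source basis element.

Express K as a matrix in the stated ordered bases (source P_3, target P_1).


image of 1: 0
image of x: 0
image of x^2: 4
image of x^3: 12x - 4
each image's coordinates form column j of the matrix

the matrix is [[0, 0, 4, -4]; [0, 0, 0, 12]] (rows listed top to bottom)


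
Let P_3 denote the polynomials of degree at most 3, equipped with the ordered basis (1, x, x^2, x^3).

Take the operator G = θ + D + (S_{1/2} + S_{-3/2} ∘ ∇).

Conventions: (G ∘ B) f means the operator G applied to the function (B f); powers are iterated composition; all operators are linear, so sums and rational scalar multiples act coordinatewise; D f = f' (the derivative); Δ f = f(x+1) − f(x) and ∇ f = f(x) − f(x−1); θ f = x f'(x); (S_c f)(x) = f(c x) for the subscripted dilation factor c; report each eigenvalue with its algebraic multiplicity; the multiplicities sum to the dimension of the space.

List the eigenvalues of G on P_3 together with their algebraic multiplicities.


λ = 1 (multiplicity 1), λ = 3/2 (multiplicity 1), λ = 9/4 (multiplicity 1), λ = 25/8 (multiplicity 1)

image of 1: 1
image of x: (3/2)x + 2
image of x^2: (9/4)x^2 - x - 1
image of x^3: (25/8)x^3 + (39/4)x^2 + (9/2)x + 1
the matrix is upper triangular; its diagonal is (1, 3/2, 9/4, 25/8)
for a triangular matrix the eigenvalues are the diagonal entries, with algebraic multiplicity their repetition count


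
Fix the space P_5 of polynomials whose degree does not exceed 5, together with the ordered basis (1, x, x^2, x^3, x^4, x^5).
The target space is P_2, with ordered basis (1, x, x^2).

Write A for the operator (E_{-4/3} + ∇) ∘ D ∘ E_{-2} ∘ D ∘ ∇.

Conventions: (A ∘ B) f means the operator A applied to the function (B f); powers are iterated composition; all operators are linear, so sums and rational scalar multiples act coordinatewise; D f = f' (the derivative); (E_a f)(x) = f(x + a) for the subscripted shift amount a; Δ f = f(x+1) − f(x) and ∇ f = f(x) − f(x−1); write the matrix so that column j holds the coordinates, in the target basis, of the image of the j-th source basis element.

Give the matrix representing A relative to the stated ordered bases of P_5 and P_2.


the matrix is [[0, 0, 0, 6, -68, 1580/3]; [0, 0, 0, 0, 24, -340]; [0, 0, 0, 0, 0, 60]] (rows listed top to bottom)

image of 1: 0
image of x: 0
image of x^2: 0
image of x^3: 6
image of x^4: 24x - 68
image of x^5: 60x^2 - 340x + 1580/3
each image's coordinates form column j of the matrix


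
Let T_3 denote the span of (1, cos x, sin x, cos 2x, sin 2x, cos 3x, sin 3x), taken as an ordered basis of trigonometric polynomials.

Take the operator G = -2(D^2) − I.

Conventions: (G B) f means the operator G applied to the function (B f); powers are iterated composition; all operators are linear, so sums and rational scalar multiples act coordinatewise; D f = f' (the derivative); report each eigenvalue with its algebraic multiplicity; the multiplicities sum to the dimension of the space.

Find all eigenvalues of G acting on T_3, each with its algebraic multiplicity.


image of 1: -1
image of cos x: cos x
image of sin x: sin x
image of cos 2x: 7cos 2x
image of sin 2x: 7sin 2x
image of cos 3x: 17cos 3x
image of sin 3x: 17sin 3x
the matrix is diagonal; its diagonal is (-1, 1, 1, 7, 7, 17, 17)
for a triangular matrix the eigenvalues are the diagonal entries, with algebraic multiplicity their repetition count

λ = -1 (multiplicity 1), λ = 1 (multiplicity 2), λ = 7 (multiplicity 2), λ = 17 (multiplicity 2)


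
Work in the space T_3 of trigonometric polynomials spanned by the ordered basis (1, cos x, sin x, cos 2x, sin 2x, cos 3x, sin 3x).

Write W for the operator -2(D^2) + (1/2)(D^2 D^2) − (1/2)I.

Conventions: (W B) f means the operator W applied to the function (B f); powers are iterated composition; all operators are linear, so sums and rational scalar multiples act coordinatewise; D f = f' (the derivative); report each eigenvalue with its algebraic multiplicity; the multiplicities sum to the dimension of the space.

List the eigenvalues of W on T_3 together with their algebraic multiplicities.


λ = -1/2 (multiplicity 1), λ = 2 (multiplicity 2), λ = 31/2 (multiplicity 2), λ = 58 (multiplicity 2)

image of 1: -1/2
image of cos x: 2cos x
image of sin x: 2sin x
image of cos 2x: (31/2)cos 2x
image of sin 2x: (31/2)sin 2x
image of cos 3x: 58cos 3x
image of sin 3x: 58sin 3x
the matrix is diagonal; its diagonal is (-1/2, 2, 2, 31/2, 31/2, 58, 58)
for a triangular matrix the eigenvalues are the diagonal entries, with algebraic multiplicity their repetition count


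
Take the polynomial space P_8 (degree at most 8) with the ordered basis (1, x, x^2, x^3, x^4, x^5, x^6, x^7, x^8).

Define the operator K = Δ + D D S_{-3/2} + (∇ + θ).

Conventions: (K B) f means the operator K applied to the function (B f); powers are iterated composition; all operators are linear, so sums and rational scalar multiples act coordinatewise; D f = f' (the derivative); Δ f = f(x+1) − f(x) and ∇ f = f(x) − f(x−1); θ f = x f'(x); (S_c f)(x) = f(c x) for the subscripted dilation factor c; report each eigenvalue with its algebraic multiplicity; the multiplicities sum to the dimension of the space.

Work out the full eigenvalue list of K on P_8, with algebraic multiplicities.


image of 1: 0
image of x: x + 2
image of x^2: 2x^2 + 4x + 9/2
image of x^3: 3x^3 + 6x^2 - (81/4)x + 2
image of x^4: 4x^4 + 8x^3 + (243/4)x^2 + 8x
image of x^5: 5x^5 + 10x^4 - (1215/8)x^3 + 20x^2 + 2
image of x^6: 6x^6 + 12x^5 + (10935/32)x^4 + 40x^3 + 12x
image of x^7: 7x^7 + 14x^6 - (45927/64)x^5 + 70x^4 + 42x^2 + 2
image of x^8: 8x^8 + 16x^7 + (45927/32)x^6 + 112x^5 + 112x^3 + 16x
the matrix is upper triangular; its diagonal is (0, 1, 2, 3, 4, 5, 6, 7, 8)
for a triangular matrix the eigenvalues are the diagonal entries, with algebraic multiplicity their repetition count

λ = 0 (multiplicity 1), λ = 1 (multiplicity 1), λ = 2 (multiplicity 1), λ = 3 (multiplicity 1), λ = 4 (multiplicity 1), λ = 5 (multiplicity 1), λ = 6 (multiplicity 1), λ = 7 (multiplicity 1), λ = 8 (multiplicity 1)


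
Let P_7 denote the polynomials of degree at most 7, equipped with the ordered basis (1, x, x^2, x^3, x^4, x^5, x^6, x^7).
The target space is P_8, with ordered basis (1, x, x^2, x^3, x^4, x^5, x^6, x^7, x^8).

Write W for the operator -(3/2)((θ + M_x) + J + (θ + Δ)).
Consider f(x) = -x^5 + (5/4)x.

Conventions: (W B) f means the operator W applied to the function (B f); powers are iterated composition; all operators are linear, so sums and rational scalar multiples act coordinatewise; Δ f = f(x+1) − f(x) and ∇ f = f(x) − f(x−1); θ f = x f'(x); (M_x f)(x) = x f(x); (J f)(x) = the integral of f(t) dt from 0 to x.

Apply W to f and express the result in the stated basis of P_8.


θ f = -5x^5 + (5/4)x
M_x f = -x^6 + (5/4)x^2
(θ + M_x) f = -x^6 - 5x^5 + (5/4)x^2 + (5/4)x
J f = -(1/6)x^6 + (5/8)x^2
θ f = -5x^5 + (5/4)x
Δ f = -5x^4 - 10x^3 - 10x^2 - 5x + 1/4
(θ + Δ) f = -5x^5 - 5x^4 - 10x^3 - 10x^2 - (15/4)x + 1/4
((θ + M_x) + J + (θ + Δ)) f = -(7/6)x^6 - 10x^5 - 5x^4 - 10x^3 - (65/8)x^2 - (5/2)x + 1/4
(-(3/2)((θ + M_x) + J + (θ + Δ))) f = (7/4)x^6 + 15x^5 + (15/2)x^4 + 15x^3 + (195/16)x^2 + (15/4)x - 3/8

g(x) = (7/4)x^6 + 15x^5 + (15/2)x^4 + 15x^3 + (195/16)x^2 + (15/4)x - 3/8


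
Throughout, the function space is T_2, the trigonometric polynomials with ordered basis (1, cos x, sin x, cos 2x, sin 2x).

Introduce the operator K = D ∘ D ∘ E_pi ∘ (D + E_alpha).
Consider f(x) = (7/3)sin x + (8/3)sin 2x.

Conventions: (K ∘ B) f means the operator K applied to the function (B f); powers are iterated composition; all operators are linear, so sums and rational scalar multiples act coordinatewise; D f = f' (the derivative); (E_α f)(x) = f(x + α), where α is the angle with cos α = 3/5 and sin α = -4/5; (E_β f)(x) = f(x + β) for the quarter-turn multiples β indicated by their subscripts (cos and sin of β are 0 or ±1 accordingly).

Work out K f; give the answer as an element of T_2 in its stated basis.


D f = (7/3)cos x + (16/3)cos 2x
E_alpha f = -(28/15)cos x + (7/5)sin x - (64/25)cos 2x - (56/75)sin 2x
(D + E_alpha) f = (7/15)cos x + (7/5)sin x + (208/75)cos 2x - (56/75)sin 2x
E_pi (D + E_alpha) f = -(7/15)cos x - (7/5)sin x + (208/75)cos 2x - (56/75)sin 2x
D E_pi (D + E_alpha) f = -(7/5)cos x + (7/15)sin x - (112/75)cos 2x - (416/75)sin 2x
D D E_pi (D + E_alpha) f = (7/15)cos x + (7/5)sin x - (832/75)cos 2x + (224/75)sin 2x

the image equals g(x) = (7/15)cos x + (7/5)sin x - (832/75)cos 2x + (224/75)sin 2x


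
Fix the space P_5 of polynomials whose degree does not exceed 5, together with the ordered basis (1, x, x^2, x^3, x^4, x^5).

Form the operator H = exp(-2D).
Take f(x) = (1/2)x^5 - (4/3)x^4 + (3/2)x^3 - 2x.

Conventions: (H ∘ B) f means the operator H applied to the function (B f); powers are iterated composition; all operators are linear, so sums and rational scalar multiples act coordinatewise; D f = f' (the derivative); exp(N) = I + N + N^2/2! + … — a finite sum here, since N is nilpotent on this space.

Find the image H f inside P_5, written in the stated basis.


g(x) = (1/2)x^5 - (19/3)x^4 + (193/6)x^3 - 81x^2 + (296/3)x - 136/3

order-1 term: -5x^4 + (32/3)x^3 - 9x^2 + 4
order-2 term: 20x^3 - 32x^2 + 18x
order-3 term: -40x^2 + (128/3)x - 12
order-4 term: 40x - 64/3
order-5 term: -16
the series for exp(-2D) f terminates at order 5
exp(-2D) f = (1/2)x^5 - (19/3)x^4 + (193/6)x^3 - 81x^2 + (296/3)x - 136/3


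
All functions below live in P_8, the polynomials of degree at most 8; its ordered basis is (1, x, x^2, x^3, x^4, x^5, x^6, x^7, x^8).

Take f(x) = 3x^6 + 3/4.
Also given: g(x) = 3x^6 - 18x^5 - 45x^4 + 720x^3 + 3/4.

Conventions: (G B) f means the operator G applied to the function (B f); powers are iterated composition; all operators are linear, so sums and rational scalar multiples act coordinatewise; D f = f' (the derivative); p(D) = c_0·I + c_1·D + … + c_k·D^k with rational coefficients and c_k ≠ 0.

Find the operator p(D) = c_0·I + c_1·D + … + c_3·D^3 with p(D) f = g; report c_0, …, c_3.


D^0 f = 3x^6 + 3/4
D^1 f = 18x^5
D^2 f = 90x^4
D^3 f = 360x^3
matching coefficients of g against c_0 f + c_1 Df + … from the top degree down determines the c_i
solution: c_0 = 1, c_1 = -1, c_2 = -1/2, c_3 = 2

c_0 = 1, c_1 = -1, c_2 = -1/2, c_3 = 2


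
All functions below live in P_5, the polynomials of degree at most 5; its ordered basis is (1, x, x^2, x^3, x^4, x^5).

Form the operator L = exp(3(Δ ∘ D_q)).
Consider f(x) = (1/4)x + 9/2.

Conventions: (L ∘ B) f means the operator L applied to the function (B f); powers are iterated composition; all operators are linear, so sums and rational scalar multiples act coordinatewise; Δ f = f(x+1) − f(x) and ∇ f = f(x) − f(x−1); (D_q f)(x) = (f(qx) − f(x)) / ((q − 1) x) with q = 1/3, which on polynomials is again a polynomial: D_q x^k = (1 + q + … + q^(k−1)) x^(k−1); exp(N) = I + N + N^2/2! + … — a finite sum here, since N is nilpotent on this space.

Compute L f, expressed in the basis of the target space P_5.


the result is g(x) = (1/4)x + 9/2

the series for exp(3(Δ ∘ D_q)) f terminates at order 0
exp(3(Δ ∘ D_q)) f = (1/4)x + 9/2


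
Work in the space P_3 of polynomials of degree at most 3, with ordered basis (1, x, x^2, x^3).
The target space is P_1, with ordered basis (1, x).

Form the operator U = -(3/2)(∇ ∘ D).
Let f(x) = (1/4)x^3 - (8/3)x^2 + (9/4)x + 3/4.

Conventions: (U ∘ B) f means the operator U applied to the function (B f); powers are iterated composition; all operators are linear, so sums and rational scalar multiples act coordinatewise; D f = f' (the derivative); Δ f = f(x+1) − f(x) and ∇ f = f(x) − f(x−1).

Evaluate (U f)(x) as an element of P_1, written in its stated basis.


g(x) = -(9/4)x + 73/8

D f = (3/4)x^2 - (16/3)x + 9/4
∇ D f = (3/2)x - 73/12
(-(3/2)(∇ ∘ D)) f = -(9/4)x + 73/8


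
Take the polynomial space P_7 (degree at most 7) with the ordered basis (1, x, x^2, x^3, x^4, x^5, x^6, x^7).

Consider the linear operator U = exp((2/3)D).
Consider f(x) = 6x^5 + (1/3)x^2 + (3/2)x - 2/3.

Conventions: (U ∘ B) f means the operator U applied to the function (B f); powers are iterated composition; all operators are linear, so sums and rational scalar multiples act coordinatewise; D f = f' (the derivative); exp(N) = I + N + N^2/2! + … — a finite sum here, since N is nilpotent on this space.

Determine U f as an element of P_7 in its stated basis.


order-1 term: 20x^4 + (4/9)x + 1
order-2 term: (80/3)x^3 + 4/27
order-3 term: (160/9)x^2
order-4 term: (160/27)x
order-5 term: 64/81
the series for exp((2/3)D) f terminates at order 5
exp((2/3)D) f = 6x^5 + 20x^4 + (80/3)x^3 + (163/9)x^2 + (425/54)x + 103/81

g(x) = 6x^5 + 20x^4 + (80/3)x^3 + (163/9)x^2 + (425/54)x + 103/81


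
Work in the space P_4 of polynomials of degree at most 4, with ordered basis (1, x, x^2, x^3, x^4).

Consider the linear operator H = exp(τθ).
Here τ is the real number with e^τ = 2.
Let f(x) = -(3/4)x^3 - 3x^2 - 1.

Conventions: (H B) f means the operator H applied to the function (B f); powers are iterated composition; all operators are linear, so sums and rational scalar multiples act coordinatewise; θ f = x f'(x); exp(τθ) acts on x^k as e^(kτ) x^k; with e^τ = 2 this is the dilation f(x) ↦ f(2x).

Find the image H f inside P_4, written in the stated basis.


the result is g(x) = -6x^3 - 12x^2 - 1

exp(τθ) x^k = e^(kτ) x^k; with e^τ = 2 this sends x^k to 2^k x^k
x^2 ↦ 4 x^2
x^3 ↦ 8 x^3
applying this coordinatewise to f: exp(τθ) f = -6x^3 - 12x^2 - 1


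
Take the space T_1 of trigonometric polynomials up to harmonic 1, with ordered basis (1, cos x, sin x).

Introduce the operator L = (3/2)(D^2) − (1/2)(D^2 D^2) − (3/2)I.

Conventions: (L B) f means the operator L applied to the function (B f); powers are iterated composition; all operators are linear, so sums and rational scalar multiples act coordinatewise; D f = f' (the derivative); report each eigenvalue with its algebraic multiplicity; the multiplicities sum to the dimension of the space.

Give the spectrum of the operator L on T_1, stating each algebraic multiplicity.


image of 1: -3/2
image of cos x: -(7/2)cos x
image of sin x: -(7/2)sin x
the matrix is diagonal; its diagonal is (-3/2, -7/2, -7/2)
for a triangular matrix the eigenvalues are the diagonal entries, with algebraic multiplicity their repetition count

λ = -7/2 (multiplicity 2), λ = -3/2 (multiplicity 1)


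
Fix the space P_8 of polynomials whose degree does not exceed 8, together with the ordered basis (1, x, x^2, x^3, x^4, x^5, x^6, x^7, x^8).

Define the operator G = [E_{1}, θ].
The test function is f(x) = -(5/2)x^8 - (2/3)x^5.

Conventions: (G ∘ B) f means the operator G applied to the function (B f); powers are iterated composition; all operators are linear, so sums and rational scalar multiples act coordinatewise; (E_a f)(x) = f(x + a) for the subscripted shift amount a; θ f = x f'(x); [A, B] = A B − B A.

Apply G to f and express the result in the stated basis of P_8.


θ f = -20x^8 - (10/3)x^5
E_{1} θ f = -20x^8 - 160x^7 - 560x^6 - (3370/3)x^5 - (4250/3)x^4 - (3460/3)x^3 - (1780/3)x^2 - (530/3)x - 70/3
E_{1} f = -(5/2)x^8 - 20x^7 - 70x^6 - (422/3)x^5 - (535/3)x^4 - (440/3)x^3 - (230/3)x^2 - (70/3)x - 19/6
θ E_{1} f = -20x^8 - 140x^7 - 420x^6 - (2110/3)x^5 - (2140/3)x^4 - 440x^3 - (460/3)x^2 - (70/3)x
[E_{1}, θ] f = -20x^7 - 140x^6 - 420x^5 - (2110/3)x^4 - (2140/3)x^3 - 440x^2 - (460/3)x - 70/3

g(x) = -20x^7 - 140x^6 - 420x^5 - (2110/3)x^4 - (2140/3)x^3 - 440x^2 - (460/3)x - 70/3


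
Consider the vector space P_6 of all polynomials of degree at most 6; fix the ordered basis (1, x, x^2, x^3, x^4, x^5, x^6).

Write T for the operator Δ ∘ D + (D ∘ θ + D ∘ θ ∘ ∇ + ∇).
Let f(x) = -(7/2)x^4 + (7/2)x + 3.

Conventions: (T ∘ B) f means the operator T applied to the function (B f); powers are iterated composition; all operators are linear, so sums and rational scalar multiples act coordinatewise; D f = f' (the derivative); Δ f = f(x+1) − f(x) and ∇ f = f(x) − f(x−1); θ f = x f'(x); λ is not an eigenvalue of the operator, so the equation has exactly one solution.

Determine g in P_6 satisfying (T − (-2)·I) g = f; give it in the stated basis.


the result is g(x) = -(7/4)x^4 + (35/2)x^3 - (273/4)x^2 + (273/4)x + 33

write g with unknown coordinates in the stated basis and equate coefficients in (T − (-2)·I) g = f
solving from the highest basis element down gives g = -(7/4)x^4 + (35/2)x^3 - (273/4)x^2 + (273/4)x + 33
check: T g = -35x^3 + (273/2)x^2 - 133x - 63
so T g − (-2)·g = -(7/2)x^4 + (7/2)x + 3 = f ✓


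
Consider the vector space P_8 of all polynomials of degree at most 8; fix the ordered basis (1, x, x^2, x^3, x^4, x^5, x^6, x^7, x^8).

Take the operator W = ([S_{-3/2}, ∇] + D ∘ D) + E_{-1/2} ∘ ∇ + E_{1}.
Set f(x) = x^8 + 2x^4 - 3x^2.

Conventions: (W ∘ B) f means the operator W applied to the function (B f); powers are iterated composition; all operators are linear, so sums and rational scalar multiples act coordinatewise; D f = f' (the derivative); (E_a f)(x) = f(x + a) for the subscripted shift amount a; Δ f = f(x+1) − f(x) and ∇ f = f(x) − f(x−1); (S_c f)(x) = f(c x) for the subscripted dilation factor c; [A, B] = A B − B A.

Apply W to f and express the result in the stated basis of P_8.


∇ f = 8x^7 - 28x^6 + 56x^5 - 70x^4 + 64x^3 - 40x^2 + 10x
S_{-3/2} ∇ f = -(2187/16)x^7 - (5103/16)x^6 - (1701/4)x^5 - (2835/8)x^4 - 216x^3 - 90x^2 - 15x
S_{-3/2} f = (6561/256)x^8 + (81/8)x^4 - (27/4)x^2
∇ S_{-3/2} f = (6561/32)x^7 - (45927/64)x^6 + (45927/32)x^5 - (229635/128)x^4 + (47223/32)x^3 - (49815/64)x^2 + (7425/32)x - 7425/256
[S_{-3/2}, ∇] f = -(10935/32)x^7 + (25515/64)x^6 - (59535/32)x^5 + (184275/128)x^4 - (54135/32)x^3 + (44055/64)x^2 - (7905/32)x + 7425/256
D f = 8x^7 + 8x^3 - 6x
D D f = 56x^6 + 24x^2 - 6
([S_{-3/2}, ∇] + D ∘ D) f = -(10935/32)x^7 + (29099/64)x^6 - (59535/32)x^5 + (184275/128)x^4 - (54135/32)x^3 + (45591/64)x^2 - (7905/32)x + 5889/256
∇ f = 8x^7 - 28x^6 + 56x^5 - 70x^4 + 64x^3 - 40x^2 + 10x
E_{-1/2} ∇ f = 8x^7 - 56x^6 + 182x^5 - 350x^4 + (863/2)x^3 - (685/2)x^2 + (1253/8)x - 237/8
E_{1} f = x^8 + 8x^7 + 28x^6 + 56x^5 + 72x^4 + 64x^3 + 37x^2 + 10x
(([S_{-3/2}, ∇] + D ∘ D) + E_{-1/2} ∘ ∇ + E_{1}) f = x^8 - (10423/32)x^7 + (27307/64)x^6 - (51919/32)x^5 + (148691/128)x^4 - (38279/32)x^3 + (26039/64)x^2 - (2573/32)x - 1695/256

the result is g(x) = x^8 - (10423/32)x^7 + (27307/64)x^6 - (51919/32)x^5 + (148691/128)x^4 - (38279/32)x^3 + (26039/64)x^2 - (2573/32)x - 1695/256


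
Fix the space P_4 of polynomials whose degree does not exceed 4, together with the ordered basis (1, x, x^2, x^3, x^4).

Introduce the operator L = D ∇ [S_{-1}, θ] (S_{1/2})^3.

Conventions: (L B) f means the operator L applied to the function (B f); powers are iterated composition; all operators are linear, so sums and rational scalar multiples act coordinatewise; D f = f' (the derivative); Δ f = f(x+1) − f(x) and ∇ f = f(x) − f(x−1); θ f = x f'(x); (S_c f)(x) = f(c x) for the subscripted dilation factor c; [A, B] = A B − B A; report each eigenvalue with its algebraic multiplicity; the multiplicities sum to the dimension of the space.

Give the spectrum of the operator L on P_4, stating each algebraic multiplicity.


λ = 0 (multiplicity 5)

image of 1: 0
image of x: 0
image of x^2: 0
image of x^3: 0
image of x^4: 0
the matrix is upper triangular; its diagonal is (0, 0, 0, 0, 0)
for a triangular matrix the eigenvalues are the diagonal entries, with algebraic multiplicity their repetition count


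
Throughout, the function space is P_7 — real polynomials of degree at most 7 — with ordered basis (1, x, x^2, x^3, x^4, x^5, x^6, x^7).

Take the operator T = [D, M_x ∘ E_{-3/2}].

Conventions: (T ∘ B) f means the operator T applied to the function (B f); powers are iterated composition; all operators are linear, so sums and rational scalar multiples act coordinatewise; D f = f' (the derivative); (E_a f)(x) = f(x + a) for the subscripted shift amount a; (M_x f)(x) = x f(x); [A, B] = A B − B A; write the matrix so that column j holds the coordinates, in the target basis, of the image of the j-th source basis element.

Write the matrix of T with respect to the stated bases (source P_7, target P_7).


the matrix is [[1, -3/2, 9/4, -27/8, 81/16, -243/32, 729/64, -2187/128]; [0, 1, -3, 27/4, -27/2, 405/16, -729/16, 5103/64]; [0, 0, 1, -9/2, 27/2, -135/4, 1215/16, -5103/32]; [0, 0, 0, 1, -6, 45/2, -135/2, 2835/16]; [0, 0, 0, 0, 1, -15/2, 135/4, -945/8]; [0, 0, 0, 0, 0, 1, -9, 189/4]; [0, 0, 0, 0, 0, 0, 1, -21/2]; [0, 0, 0, 0, 0, 0, 0, 1]] (rows listed top to bottom)

image of 1: 1
image of x: x - 3/2
image of x^2: x^2 - 3x + 9/4
image of x^3: x^3 - (9/2)x^2 + (27/4)x - 27/8
image of x^4: x^4 - 6x^3 + (27/2)x^2 - (27/2)x + 81/16
image of x^5: x^5 - (15/2)x^4 + (45/2)x^3 - (135/4)x^2 + (405/16)x - 243/32
image of x^6: x^6 - 9x^5 + (135/4)x^4 - (135/2)x^3 + (1215/16)x^2 - (729/16)x + 729/64
image of x^7: x^7 - (21/2)x^6 + (189/4)x^5 - (945/8)x^4 + (2835/16)x^3 - (5103/32)x^2 + (5103/64)x - 2187/128
each image's coordinates form column j of the matrix


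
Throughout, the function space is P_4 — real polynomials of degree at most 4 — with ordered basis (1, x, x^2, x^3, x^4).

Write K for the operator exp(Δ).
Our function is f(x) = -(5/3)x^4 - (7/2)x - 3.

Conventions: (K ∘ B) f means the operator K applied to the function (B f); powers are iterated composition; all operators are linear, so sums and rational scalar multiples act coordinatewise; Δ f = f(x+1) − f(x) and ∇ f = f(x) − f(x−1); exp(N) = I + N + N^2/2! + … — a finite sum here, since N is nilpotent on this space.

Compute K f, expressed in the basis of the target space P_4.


order-1 term: -(20/3)x^3 - 10x^2 - (20/3)x - 31/6
order-2 term: -10x^2 - 20x - 35/3
order-3 term: -(20/3)x - 10
order-4 term: -5/3
the series for exp(Δ) f terminates at order 4
exp(Δ) f = -(5/3)x^4 - (20/3)x^3 - 20x^2 - (221/6)x - 63/2

the result is g(x) = -(5/3)x^4 - (20/3)x^3 - 20x^2 - (221/6)x - 63/2


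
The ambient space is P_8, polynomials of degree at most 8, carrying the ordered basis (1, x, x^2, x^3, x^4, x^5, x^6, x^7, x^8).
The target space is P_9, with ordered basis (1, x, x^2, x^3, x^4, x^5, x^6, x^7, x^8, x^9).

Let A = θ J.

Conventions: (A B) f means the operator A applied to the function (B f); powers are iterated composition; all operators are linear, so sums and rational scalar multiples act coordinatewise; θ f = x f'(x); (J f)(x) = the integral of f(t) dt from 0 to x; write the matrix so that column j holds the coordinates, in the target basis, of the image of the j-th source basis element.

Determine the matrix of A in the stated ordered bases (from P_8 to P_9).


image of 1: x
image of x: x^2
image of x^2: x^3
image of x^3: x^4
image of x^4: x^5
image of x^5: x^6
image of x^6: x^7
image of x^7: x^8
image of x^8: x^9
each image's coordinates form column j of the matrix

the matrix is [[0, 0, 0, 0, 0, 0, 0, 0, 0]; [1, 0, 0, 0, 0, 0, 0, 0, 0]; [0, 1, 0, 0, 0, 0, 0, 0, 0]; [0, 0, 1, 0, 0, 0, 0, 0, 0]; [0, 0, 0, 1, 0, 0, 0, 0, 0]; [0, 0, 0, 0, 1, 0, 0, 0, 0]; [0, 0, 0, 0, 0, 1, 0, 0, 0]; [0, 0, 0, 0, 0, 0, 1, 0, 0]; [0, 0, 0, 0, 0, 0, 0, 1, 0]; [0, 0, 0, 0, 0, 0, 0, 0, 1]] (rows listed top to bottom)


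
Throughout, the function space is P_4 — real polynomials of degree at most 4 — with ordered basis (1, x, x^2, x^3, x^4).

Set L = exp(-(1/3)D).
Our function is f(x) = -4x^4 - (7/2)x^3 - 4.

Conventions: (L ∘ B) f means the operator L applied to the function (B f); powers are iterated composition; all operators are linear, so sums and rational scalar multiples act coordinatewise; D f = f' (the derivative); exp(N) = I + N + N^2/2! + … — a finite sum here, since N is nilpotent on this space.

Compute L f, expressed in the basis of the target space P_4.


order-1 term: (16/3)x^3 + (7/2)x^2
order-2 term: -(8/3)x^2 - (7/6)x
order-3 term: (16/27)x + 7/54
order-4 term: -4/81
the series for exp(-(1/3)D) f terminates at order 4
exp(-(1/3)D) f = -4x^4 + (11/6)x^3 + (5/6)x^2 - (31/54)x - 635/162

the image equals g(x) = -4x^4 + (11/6)x^3 + (5/6)x^2 - (31/54)x - 635/162


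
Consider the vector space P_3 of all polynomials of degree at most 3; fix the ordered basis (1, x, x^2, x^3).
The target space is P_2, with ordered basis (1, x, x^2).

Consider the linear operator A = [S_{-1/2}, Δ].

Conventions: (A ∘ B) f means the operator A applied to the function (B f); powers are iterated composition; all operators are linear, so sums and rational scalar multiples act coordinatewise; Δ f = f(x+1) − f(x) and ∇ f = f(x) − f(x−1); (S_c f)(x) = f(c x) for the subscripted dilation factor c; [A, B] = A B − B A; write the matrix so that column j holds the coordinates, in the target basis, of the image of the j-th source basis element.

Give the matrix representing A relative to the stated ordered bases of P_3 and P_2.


the matrix is [[0, 3/2, 3/4, 9/8]; [0, 0, -3/2, -9/8]; [0, 0, 0, 9/8]] (rows listed top to bottom)

image of 1: 0
image of x: 3/2
image of x^2: -(3/2)x + 3/4
image of x^3: (9/8)x^2 - (9/8)x + 9/8
each image's coordinates form column j of the matrix


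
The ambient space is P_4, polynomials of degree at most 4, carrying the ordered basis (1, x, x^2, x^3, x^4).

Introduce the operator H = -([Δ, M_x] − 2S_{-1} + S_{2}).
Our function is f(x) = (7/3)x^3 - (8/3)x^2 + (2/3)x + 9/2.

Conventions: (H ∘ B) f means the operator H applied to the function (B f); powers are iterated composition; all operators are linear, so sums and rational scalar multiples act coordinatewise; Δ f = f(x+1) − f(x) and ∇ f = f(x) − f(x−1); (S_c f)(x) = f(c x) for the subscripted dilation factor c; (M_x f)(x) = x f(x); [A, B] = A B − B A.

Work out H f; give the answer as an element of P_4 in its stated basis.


M_x f = (7/3)x^4 - (8/3)x^3 + (2/3)x^2 + (9/2)x
Δ M_x f = (28/3)x^3 + 6x^2 + (8/3)x + 29/6
Δ f = 7x^2 + (5/3)x + 1/3
M_x Δ f = 7x^3 + (5/3)x^2 + (1/3)x
[Δ, M_x] f = (7/3)x^3 + (13/3)x^2 + (7/3)x + 29/6
S_{-1} f = -(7/3)x^3 - (8/3)x^2 - (2/3)x + 9/2
(-2S_{-1}) f = (14/3)x^3 + (16/3)x^2 + (4/3)x - 9
S_{2} f = (56/3)x^3 - (32/3)x^2 + (4/3)x + 9/2
([Δ, M_x] − 2S_{-1} + S_{2}) f = (77/3)x^3 - x^2 + 5x + 1/3
(-([Δ, M_x] − 2S_{-1} + S_{2})) f = -(77/3)x^3 + x^2 - 5x - 1/3

the image equals g(x) = -(77/3)x^3 + x^2 - 5x - 1/3


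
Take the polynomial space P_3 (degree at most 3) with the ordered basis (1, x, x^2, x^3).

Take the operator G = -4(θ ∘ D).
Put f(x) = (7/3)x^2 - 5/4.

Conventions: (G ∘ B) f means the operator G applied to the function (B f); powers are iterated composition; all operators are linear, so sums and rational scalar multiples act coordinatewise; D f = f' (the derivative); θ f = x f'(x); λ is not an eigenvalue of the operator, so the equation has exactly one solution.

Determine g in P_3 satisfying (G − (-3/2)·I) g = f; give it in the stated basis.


write g with unknown coordinates in the stated basis and equate coefficients in (G − (-3/2)·I) g = f
solving from the highest basis element down gives g = (14/9)x^2 + (224/27)x - 5/6
check: G g = -(112/9)x
so G g − (-3/2)·g = (7/3)x^2 - 5/4 = f ✓

the image equals g(x) = (14/9)x^2 + (224/27)x - 5/6


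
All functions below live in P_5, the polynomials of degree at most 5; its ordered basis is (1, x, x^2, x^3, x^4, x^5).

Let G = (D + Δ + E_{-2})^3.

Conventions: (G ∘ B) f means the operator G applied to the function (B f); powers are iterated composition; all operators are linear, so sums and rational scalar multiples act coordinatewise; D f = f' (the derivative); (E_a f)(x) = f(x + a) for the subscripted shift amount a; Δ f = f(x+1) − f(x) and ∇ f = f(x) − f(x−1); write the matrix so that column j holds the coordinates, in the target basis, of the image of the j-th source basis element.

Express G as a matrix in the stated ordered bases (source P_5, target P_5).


image of 1: 1
image of x: x
image of x^2: x^2 + 15
image of x^3: x^3 + 45x - 21
image of x^4: x^4 + 90x^2 - 84x + 501
image of x^5: x^5 + 150x^3 - 210x^2 + 2505x - 2193
each image's coordinates form column j of the matrix

the matrix is [[1, 0, 15, -21, 501, -2193]; [0, 1, 0, 45, -84, 2505]; [0, 0, 1, 0, 90, -210]; [0, 0, 0, 1, 0, 150]; [0, 0, 0, 0, 1, 0]; [0, 0, 0, 0, 0, 1]] (rows listed top to bottom)


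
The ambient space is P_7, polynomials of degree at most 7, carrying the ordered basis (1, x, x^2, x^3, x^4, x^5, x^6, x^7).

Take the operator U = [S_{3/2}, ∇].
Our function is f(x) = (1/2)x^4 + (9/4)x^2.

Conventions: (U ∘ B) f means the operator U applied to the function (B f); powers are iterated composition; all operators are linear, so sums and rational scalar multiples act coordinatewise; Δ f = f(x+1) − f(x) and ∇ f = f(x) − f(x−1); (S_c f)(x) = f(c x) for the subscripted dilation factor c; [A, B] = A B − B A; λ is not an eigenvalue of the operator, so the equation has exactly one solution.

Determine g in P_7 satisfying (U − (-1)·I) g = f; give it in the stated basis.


the image equals g(x) = (1/2)x^4 + (27/8)x^3 + (333/64)x^2 - (519/128)x - 163/64

write g with unknown coordinates in the stated basis and equate coefficients in (U − (-1)·I) g = f
solving from the highest basis element down gives g = (1/2)x^4 + (27/8)x^3 + (333/64)x^2 - (519/128)x - 163/64
check: U g = -(27/8)x^3 - (189/64)x^2 + (519/128)x + 163/64
so U g − (-1)·g = (1/2)x^4 + (9/4)x^2 = f ✓


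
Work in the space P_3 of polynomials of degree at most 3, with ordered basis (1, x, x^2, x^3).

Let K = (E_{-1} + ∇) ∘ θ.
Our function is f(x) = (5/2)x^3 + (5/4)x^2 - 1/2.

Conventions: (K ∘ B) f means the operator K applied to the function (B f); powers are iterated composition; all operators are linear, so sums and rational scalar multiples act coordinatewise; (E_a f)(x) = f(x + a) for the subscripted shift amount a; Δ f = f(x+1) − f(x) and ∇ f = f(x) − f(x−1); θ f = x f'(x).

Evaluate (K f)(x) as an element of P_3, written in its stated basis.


θ f = (15/2)x^3 + (5/2)x^2
E_{-1} θ f = (15/2)x^3 - 20x^2 + (35/2)x - 5
∇ θ f = (45/2)x^2 - (35/2)x + 5
(E_{-1} + ∇) θ f = (15/2)x^3 + (5/2)x^2

g(x) = (15/2)x^3 + (5/2)x^2


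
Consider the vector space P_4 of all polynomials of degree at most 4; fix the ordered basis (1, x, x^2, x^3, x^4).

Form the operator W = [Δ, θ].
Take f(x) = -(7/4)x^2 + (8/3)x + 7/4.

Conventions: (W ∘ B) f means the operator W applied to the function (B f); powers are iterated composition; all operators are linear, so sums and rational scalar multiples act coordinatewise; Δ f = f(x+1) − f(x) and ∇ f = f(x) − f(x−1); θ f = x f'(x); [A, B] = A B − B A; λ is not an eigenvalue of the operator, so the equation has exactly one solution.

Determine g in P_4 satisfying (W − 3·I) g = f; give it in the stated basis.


write g with unknown coordinates in the stated basis and equate coefficients in (W − 3·I) g = f
solving from the highest basis element down gives g = (7/12)x^2 - (1/2)x - 13/36
check: W g = (7/6)x + 2/3
so W g − 3·g = -(7/4)x^2 + (8/3)x + 7/4 = f ✓

the result is g(x) = (7/12)x^2 - (1/2)x - 13/36


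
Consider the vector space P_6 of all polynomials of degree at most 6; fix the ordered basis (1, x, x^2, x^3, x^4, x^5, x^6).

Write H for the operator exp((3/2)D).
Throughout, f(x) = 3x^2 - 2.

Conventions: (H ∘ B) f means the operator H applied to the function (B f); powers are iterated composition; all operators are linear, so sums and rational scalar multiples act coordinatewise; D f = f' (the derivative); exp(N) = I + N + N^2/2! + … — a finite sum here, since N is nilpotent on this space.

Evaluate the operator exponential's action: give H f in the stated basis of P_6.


order-1 term: 9x
order-2 term: 27/4
the series for exp((3/2)D) f terminates at order 2
exp((3/2)D) f = 3x^2 + 9x + 19/4

the image equals g(x) = 3x^2 + 9x + 19/4


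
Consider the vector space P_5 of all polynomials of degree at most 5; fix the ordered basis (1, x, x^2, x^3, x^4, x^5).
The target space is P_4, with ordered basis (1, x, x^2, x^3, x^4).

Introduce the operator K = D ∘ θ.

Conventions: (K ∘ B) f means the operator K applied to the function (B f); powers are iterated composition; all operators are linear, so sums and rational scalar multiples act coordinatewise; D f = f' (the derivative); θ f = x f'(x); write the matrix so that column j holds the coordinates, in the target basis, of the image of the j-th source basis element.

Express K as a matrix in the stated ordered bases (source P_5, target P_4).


the matrix is [[0, 1, 0, 0, 0, 0]; [0, 0, 4, 0, 0, 0]; [0, 0, 0, 9, 0, 0]; [0, 0, 0, 0, 16, 0]; [0, 0, 0, 0, 0, 25]] (rows listed top to bottom)

image of 1: 0
image of x: 1
image of x^2: 4x
image of x^3: 9x^2
image of x^4: 16x^3
image of x^5: 25x^4
each image's coordinates form column j of the matrix


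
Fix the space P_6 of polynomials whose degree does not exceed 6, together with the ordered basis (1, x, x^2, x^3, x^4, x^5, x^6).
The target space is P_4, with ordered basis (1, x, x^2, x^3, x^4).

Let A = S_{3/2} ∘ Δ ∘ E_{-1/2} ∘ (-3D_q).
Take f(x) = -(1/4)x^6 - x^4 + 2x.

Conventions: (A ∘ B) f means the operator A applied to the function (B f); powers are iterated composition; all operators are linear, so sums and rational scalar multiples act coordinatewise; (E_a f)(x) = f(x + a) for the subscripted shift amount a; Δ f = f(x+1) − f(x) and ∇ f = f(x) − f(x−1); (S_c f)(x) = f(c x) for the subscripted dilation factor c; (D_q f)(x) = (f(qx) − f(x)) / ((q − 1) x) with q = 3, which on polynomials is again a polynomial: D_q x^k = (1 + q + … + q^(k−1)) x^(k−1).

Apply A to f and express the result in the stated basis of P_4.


D_q f = -91x^5 - 40x^3 + 2
(-3D_q) f = 273x^5 + 120x^3 - 6
E_{-1/2} (-3D_q) f = 273x^5 - (1365/2)x^4 + (1605/2)x^3 - (2085/4)x^2 + (2805/16)x - 945/32
Δ E_{-1/2} (-3D_q) f = 1365x^4 + (2085/2)x^2 + 753/16
S_{3/2} Δ E_{-1/2} (-3D_q) f = (110565/16)x^4 + (18765/8)x^2 + 753/16

the result is g(x) = (110565/16)x^4 + (18765/8)x^2 + 753/16


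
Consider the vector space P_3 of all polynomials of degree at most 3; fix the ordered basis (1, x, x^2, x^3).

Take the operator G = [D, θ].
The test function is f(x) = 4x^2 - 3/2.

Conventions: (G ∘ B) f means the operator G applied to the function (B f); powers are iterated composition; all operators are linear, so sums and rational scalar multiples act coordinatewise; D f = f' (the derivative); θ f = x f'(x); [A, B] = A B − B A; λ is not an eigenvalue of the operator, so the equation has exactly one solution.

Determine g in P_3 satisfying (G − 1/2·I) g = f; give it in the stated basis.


write g with unknown coordinates in the stated basis and equate coefficients in (G − 1/2·I) g = f
solving from the highest basis element down gives g = -8x^2 - 32x - 61
check: G g = -16x - 32
so G g − 1/2·g = 4x^2 - 3/2 = f ✓

g(x) = -8x^2 - 32x - 61


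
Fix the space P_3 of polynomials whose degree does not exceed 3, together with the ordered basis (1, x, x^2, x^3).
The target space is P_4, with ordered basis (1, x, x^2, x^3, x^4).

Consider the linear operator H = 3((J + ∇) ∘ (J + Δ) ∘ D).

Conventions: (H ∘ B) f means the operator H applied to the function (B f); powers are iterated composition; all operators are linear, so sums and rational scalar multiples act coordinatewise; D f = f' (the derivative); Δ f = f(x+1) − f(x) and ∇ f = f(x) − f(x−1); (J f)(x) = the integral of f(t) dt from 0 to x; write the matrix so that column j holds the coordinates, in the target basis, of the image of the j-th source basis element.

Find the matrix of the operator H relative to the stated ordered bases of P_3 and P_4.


the matrix is [[0, 3, -3, 21]; [0, 0, 12, 0]; [0, 3/2, 0, 18]; [0, 0, 1, 0]; [0, 0, 0, 3/4]] (rows listed top to bottom)

image of 1: 0
image of x: (3/2)x^2 + 3
image of x^2: x^3 + 12x - 3
image of x^3: (3/4)x^4 + 18x^2 + 21
each image's coordinates form column j of the matrix


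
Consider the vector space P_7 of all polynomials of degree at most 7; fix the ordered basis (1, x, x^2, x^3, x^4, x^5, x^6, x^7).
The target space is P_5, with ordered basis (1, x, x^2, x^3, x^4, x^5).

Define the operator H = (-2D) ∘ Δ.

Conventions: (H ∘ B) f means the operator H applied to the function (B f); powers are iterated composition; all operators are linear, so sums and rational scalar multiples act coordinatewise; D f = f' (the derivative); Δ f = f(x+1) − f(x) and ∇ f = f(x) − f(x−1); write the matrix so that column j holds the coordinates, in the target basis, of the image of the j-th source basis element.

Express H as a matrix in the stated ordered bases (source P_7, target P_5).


the matrix is [[0, 0, -4, -6, -8, -10, -12, -14]; [0, 0, 0, -12, -24, -40, -60, -84]; [0, 0, 0, 0, -24, -60, -120, -210]; [0, 0, 0, 0, 0, -40, -120, -280]; [0, 0, 0, 0, 0, 0, -60, -210]; [0, 0, 0, 0, 0, 0, 0, -84]] (rows listed top to bottom)

image of 1: 0
image of x: 0
image of x^2: -4
image of x^3: -12x - 6
image of x^4: -24x^2 - 24x - 8
image of x^5: -40x^3 - 60x^2 - 40x - 10
image of x^6: -60x^4 - 120x^3 - 120x^2 - 60x - 12
image of x^7: -84x^5 - 210x^4 - 280x^3 - 210x^2 - 84x - 14
each image's coordinates form column j of the matrix
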